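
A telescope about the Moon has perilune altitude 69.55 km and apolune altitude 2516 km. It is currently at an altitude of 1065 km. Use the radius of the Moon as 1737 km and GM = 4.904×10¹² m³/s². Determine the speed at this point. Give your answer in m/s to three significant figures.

r_p = 1737 + 69.55 = 1806.5 km = 1.8066×10⁶ m.
r_a = 1737 + 2516 = 4253.0 km = 4.2530×10⁶ m.
r = 1737 + 1065 = 2802.0 km = 2.802×10⁶ m.
Semi-major axis a = (r_p + r_a)/2 = 3029.8 km = 3.030×10⁶ m.
Vis-viva: v² = μ(2/r − 1/a) = 4.904×10¹² × (7.138×10⁻⁷ − 3.301×10⁻⁷) = 1.882×10⁶ m²/s².
v = 1372 m/s.

v ≈ 1370 m/s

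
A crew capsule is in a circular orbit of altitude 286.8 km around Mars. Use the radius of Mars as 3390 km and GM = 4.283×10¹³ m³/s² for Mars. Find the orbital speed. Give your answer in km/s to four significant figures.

v ≈ 3.413 km/s

r = 3390 + 286.8 = 3676.8 km = 3.6768×10⁶ m.
For a circular orbit v = √(μ/r) = √(4.283×10¹³ / 3.677×10⁶) = √(1.165×10⁷) = 3413 m/s.
That is 3.413 km/s.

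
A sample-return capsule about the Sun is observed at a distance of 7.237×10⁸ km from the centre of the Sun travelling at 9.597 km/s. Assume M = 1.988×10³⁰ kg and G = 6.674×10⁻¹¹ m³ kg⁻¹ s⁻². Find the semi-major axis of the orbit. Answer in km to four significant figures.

a ≈ 4.832×10⁸ km

μ = GM = 6.674×10⁻¹¹ × 1.988×10³⁰ = 1.327×10²⁰ m³/s².
r = 7.237×10¹¹ m.
Specific orbital energy ε = v²/2 − μ/r = (9597)²/2 − 1.327×10²⁰/7.237×10¹¹ = -1.373×10⁸ J/kg.
Since ε = −μ/(2a), a = −μ/(2ε) = 4.832×10¹¹ m = 4.8323×10⁸ km.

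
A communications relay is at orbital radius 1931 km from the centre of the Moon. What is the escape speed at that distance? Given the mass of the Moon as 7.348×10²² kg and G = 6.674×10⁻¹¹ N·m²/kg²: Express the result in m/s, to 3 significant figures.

v_esc ≈ 2250 m/s

μ = GM = 6.674×10⁻¹¹ × 7.348×10²² = 4.904×10¹² m³/s².
r = 1931 km = 1.931×10⁶ m.
Escape speed v_esc = √(2μ/r) = √(2 × 4.904×10¹² / 1.931×10⁶) = √(5.079×10⁶) = 2254 m/s.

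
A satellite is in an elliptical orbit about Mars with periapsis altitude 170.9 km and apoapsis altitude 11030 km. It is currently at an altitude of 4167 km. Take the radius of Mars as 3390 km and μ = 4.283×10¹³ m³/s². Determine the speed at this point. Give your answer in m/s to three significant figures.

v ≈ 2560 m/s

r_p = 3390 + 170.9 = 3560.9 km = 3.5609×10⁶ m.
r_a = 3390 + 11030 = 14420 km = 1.4420×10⁷ m.
r = 3390 + 4167 = 7557.0 km = 7.557×10⁶ m.
Semi-major axis a = (r_p + r_a)/2 = 8990.5 km = 8.990×10⁶ m.
Vis-viva: v² = μ(2/r − 1/a) = 4.283×10¹³ × (2.647×10⁻⁷ − 1.112×10⁻⁷) = 6.571×10⁶ m²/s².
v = 2563 m/s.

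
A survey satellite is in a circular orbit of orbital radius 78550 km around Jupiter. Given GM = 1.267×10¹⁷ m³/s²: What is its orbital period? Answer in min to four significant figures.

T ≈ 204.8 min

r = 78550 km = 7.855×10⁷ m.
Kepler's third law: T = 2π√(r³/μ) = 2π√((7.855×10⁷)³ / 1.267×10¹⁷).
r³/μ = 3.825×10⁶ s², so T = 2π × 1.956×10³ = 1.229×10⁴ s.
Converting: 1.229×10⁴ s ÷ 60.00 = 204.8 min.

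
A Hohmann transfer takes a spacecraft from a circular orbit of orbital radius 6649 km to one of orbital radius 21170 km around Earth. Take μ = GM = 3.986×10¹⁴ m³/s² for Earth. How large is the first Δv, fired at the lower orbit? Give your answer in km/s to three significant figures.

Δv ≈ 1.81 km/s

r₁ = 6649 km = 6.649×10⁶ m.
r₂ = 21170 km = 2.117×10⁷ m.
Transfer ellipse a_t = (r₁ + r₂)/2 = 1.391×10⁷ m.
At r₁: circular v_c1 = √(μ/r₁) = 7743 m/s; transfer-perigee v_p = √[μ(2/r₁ − 1/a_t)] = 9552 m/s.
Δv₁ = v_p − v_c1 = 1809 m/s.
= 1.809 km/s.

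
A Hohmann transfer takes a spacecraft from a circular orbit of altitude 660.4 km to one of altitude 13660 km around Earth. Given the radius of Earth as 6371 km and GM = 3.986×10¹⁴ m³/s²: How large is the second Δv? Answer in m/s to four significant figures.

r₁ = 6371 + 660.4 = 7031.4 km = 7.0314×10⁶ m.
r₂ = 6371 + 13660 = 20031 km = 2.0031×10⁷ m.
Transfer ellipse a_t = (r₁ + r₂)/2 = 1.353×10⁷ m.
At r₁: circular v_c1 = √(μ/r₁) = 7529 m/s; transfer-perigee v_p = √[μ(2/r₁ − 1/a_t)] = 9161 m/s.
At r₂: circular v_c2 = √(μ/r₂) = 4461 m/s; transfer-apogee v_a = √[μ(2/r₂ − 1/a_t)] = 3216 m/s.
Δv₂ = v_c2 − v_a = 1245 m/s.

Δv ≈ 1245 m/s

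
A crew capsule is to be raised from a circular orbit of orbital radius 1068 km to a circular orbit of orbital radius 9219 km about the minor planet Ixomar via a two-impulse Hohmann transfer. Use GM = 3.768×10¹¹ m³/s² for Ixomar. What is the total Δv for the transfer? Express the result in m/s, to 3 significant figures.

r₁ = 1068 km = 1.068×10⁶ m.
r₂ = 9219 km = 9.219×10⁶ m.
Transfer ellipse a_t = (r₁ + r₂)/2 = 5.144×10⁶ m.
At r₁: circular v_c1 = √(μ/r₁) = 594.0 m/s; transfer-periapsis v_p = √[μ(2/r₁ − 1/a_t)] = 795.2 m/s.
Δv₁ = v_p − v_c1 = 201.2 m/s.
At r₂: circular v_c2 = √(μ/r₂) = 202.2 m/s; transfer-apoapsis v_a = √[μ(2/r₂ − 1/a_t)] = 92.12 m/s.
Δv₂ = v_c2 − v_a = 110.0 m/s.
Total Δv = Δv₁ + Δv₂ = 311.3 m/s.

Δv_total ≈ 311 m/s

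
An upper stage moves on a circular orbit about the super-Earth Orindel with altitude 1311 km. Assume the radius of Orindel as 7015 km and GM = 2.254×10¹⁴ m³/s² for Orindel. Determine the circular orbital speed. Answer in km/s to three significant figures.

v ≈ 5.20 km/s

r = 7015 + 1311 = 8326.0 km = 8.3260×10⁶ m.
For a circular orbit v = √(μ/r) = √(2.254×10¹⁴ / 8.326×10⁶) = √(2.707×10⁷) = 5203 m/s.
That is 5.203 km/s.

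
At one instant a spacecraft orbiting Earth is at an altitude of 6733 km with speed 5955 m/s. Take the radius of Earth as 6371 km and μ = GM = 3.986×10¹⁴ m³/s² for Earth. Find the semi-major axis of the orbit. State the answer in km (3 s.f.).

r = 6371 + 6733 = 13104 km = 1.310×10⁷ m.
Vis-viva rearranged: 1/a = 2/r − v²/μ = 1.526×10⁻⁷ − 8.897×10⁻⁸ = 6.366×10⁻⁸ m⁻¹.
a = 1.571×10⁷ m = 15709 km.

a ≈ 15700 km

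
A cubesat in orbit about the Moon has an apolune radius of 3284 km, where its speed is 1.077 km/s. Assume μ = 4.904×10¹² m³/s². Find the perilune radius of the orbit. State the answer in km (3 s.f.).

r_a = 3.284×10⁶ m.
Specific energy ε = v²/2 − μ/r = -9.133×10⁵ J/kg, so a = −μ/(2ε) = 2.685×10⁶ m.
The apsides satisfy r_p + r_a = 2a, so the perilune radius is 2a − r_a = 2.085×10⁶ m = 2085.3 km.

perilune radius ≈ 2090 km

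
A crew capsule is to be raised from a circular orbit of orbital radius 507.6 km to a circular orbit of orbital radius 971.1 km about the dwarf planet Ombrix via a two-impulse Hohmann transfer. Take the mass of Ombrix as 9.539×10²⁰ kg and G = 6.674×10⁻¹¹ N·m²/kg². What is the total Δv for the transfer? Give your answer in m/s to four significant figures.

Δv_total ≈ 95.62 m/s

μ = GM = 6.674×10⁻¹¹ × 9.539×10²⁰ = 6.366×10¹⁰ m³/s².
r₁ = 507.6 km = 5.076×10⁵ m.
r₂ = 971.1 km = 9.711×10⁵ m.
Transfer ellipse a_t = (r₁ + r₂)/2 = 7.394×10⁵ m.
At r₁: circular v_c1 = √(μ/r₁) = 354.1 m/s; transfer-periapsis v_p = √[μ(2/r₁ − 1/a_t)] = 405.9 m/s.
Δv₁ = v_p − v_c1 = 51.73 m/s.
At r₂: circular v_c2 = √(μ/r₂) = 256.0 m/s; transfer-apoapsis v_a = √[μ(2/r₂ − 1/a_t)] = 212.2 m/s.
Δv₂ = v_c2 − v_a = 43.89 m/s.
Total Δv = Δv₁ + Δv₂ = 95.62 m/s.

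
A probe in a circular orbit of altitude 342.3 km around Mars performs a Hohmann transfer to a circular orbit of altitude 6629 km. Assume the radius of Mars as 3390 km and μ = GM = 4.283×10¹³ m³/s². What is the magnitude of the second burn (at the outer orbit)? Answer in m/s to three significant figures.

r₁ = 3390 + 342.3 = 3732.3 km = 3.7323×10⁶ m.
r₂ = 3390 + 6629 = 10019 km = 1.0019×10⁷ m.
Transfer ellipse a_t = (r₁ + r₂)/2 = 6.876×10⁶ m.
At r₁: circular v_c1 = √(μ/r₁) = 3388 m/s; transfer-periapsis v_p = √[μ(2/r₁ − 1/a_t)] = 4089 m/s.
At r₂: circular v_c2 = √(μ/r₂) = 2068 m/s; transfer-apoapsis v_a = √[μ(2/r₂ − 1/a_t)] = 1523 m/s.
Δv₂ = v_c2 − v_a = 544.3 m/s.

Δv ≈ 544 m/s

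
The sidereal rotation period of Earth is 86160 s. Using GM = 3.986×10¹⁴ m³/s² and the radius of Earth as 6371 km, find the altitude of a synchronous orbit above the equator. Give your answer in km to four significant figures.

A synchronous orbit has period T, so by Kepler's third law a = (μT²/4π²)^(1/3).
μT²/4π² = 3.986×10¹⁴ × (8.616×10⁴)² / 39.48 = 7.495×10²² m³.
a = 4.216×10⁷ m = 42163 km.
Altitude h = a − R = 42163 − 6371 = 35792 km.

h_sync ≈ 35790 km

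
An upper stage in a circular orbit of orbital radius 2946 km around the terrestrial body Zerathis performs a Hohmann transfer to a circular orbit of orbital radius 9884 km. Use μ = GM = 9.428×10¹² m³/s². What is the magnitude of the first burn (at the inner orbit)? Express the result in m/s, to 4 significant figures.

Δv ≈ 431.6 m/s

r₁ = 2946 km = 2.946×10⁶ m.
r₂ = 9884 km = 9.884×10⁶ m.
Transfer ellipse a_t = (r₁ + r₂)/2 = 6.415×10⁶ m.
At r₁: circular v_c1 = √(μ/r₁) = 1789 m/s; transfer-periapsis v_p = √[μ(2/r₁ − 1/a_t)] = 2221 m/s.
Δv₁ = v_p − v_c1 = 431.6 m/s.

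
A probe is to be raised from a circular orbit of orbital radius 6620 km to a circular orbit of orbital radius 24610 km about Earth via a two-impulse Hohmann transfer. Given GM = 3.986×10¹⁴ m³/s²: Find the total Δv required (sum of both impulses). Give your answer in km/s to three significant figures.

r₁ = 6620 km = 6.620×10⁶ m.
r₂ = 24610 km = 2.461×10⁷ m.
Transfer ellipse a_t = (r₁ + r₂)/2 = 1.562×10⁷ m.
At r₁: circular v_c1 = √(μ/r₁) = 7760 m/s; transfer-perigee v_p = √[μ(2/r₁ − 1/a_t)] = 9741 m/s.
Δv₁ = v_p − v_c1 = 1982 m/s.
At r₂: circular v_c2 = √(μ/r₂) = 4025 m/s; transfer-apogee v_a = √[μ(2/r₂ − 1/a_t)] = 2620 m/s.
Δv₂ = v_c2 − v_a = 1404 m/s.
Total Δv = Δv₁ + Δv₂ = 3386 m/s = 3.386 km/s.

Δv_total ≈ 3.39 km/s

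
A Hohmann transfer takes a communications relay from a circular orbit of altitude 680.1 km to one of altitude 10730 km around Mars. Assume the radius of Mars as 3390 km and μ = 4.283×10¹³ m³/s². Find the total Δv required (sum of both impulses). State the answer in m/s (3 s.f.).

r₁ = 3390 + 680.1 = 4070.1 km = 4.0701×10⁶ m.
r₂ = 3390 + 10730 = 14120 km = 1.4120×10⁷ m.
Transfer ellipse a_t = (r₁ + r₂)/2 = 9.095×10⁶ m.
At r₁: circular v_c1 = √(μ/r₁) = 3244 m/s; transfer-periapsis v_p = √[μ(2/r₁ − 1/a_t)] = 4042 m/s.
Δv₁ = v_p − v_c1 = 798.0 m/s.
At r₂: circular v_c2 = √(μ/r₂) = 1742 m/s; transfer-apoapsis v_a = √[μ(2/r₂ − 1/a_t)] = 1165 m/s.
Δv₂ = v_c2 − v_a = 576.6 m/s.
Total Δv = Δv₁ + Δv₂ = 1375 m/s.

Δv_total ≈ 1370 m/s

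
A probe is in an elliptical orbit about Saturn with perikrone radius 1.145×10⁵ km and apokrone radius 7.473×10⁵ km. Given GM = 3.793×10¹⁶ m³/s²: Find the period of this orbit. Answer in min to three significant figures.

Semi-major axis a = (r_p + r_a)/2 = (1.1450×10⁵ + 7.4730×10⁵)/2 = 4.3090×10⁵ km = 4.309×10⁸ m.
By Kepler's third law T = 2π√(a³/μ) = 2π × 4.593×10⁴ = 2.886×10⁵ s.
= 4810 min.

T ≈ 4810 min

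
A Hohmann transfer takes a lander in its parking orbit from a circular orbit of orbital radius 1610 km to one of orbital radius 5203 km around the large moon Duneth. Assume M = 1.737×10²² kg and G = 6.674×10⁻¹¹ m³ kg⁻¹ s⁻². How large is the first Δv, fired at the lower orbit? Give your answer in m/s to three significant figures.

μ = GM = 6.674×10⁻¹¹ × 1.737×10²² = 1.159×10¹² m³/s².
r₁ = 1610 km = 1.610×10⁶ m.
r₂ = 5203 km = 5.203×10⁶ m.
Transfer ellipse a_t = (r₁ + r₂)/2 = 3.406×10⁶ m.
At r₁: circular v_c1 = √(μ/r₁) = 848.6 m/s; transfer-periapsis v_p = √[μ(2/r₁ − 1/a_t)] = 1049 m/s.
Δv₁ = v_p − v_c1 = 200.1 m/s.

Δv ≈ 200 m/s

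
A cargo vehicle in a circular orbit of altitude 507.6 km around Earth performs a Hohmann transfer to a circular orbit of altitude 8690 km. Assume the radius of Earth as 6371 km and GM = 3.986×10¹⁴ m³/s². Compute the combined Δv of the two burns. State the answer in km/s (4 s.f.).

r₁ = 6371 + 507.6 = 6878.6 km = 6.8786×10⁶ m.
r₂ = 6371 + 8690 = 15061 km = 1.5061×10⁷ m.
Transfer ellipse a_t = (r₁ + r₂)/2 = 1.097×10⁷ m.
At r₁: circular v_c1 = √(μ/r₁) = 7612 m/s; transfer-perigee v_p = √[μ(2/r₁ − 1/a_t)] = 8920 m/s.
Δv₁ = v_p − v_c1 = 1307 m/s.
At r₂: circular v_c2 = √(μ/r₂) = 5144 m/s; transfer-apogee v_a = √[μ(2/r₂ − 1/a_t)] = 4074 m/s.
Δv₂ = v_c2 − v_a = 1071 m/s.
Total Δv = Δv₁ + Δv₂ = 2378 m/s = 2.378 km/s.

Δv_total ≈ 2.378 km/s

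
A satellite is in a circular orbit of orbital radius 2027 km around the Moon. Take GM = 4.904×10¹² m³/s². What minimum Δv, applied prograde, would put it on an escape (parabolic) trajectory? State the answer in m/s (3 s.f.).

r = 2027 km = 2.027×10⁶ m.
Circular speed v_c = √(μ/r) = 1555 m/s.
Escape speed v_esc = √(2μ/r) = √2 × v_c = 2200 m/s.
Δv = v_esc − v_c = 644.3 m/s.

Δv ≈ 644 m/s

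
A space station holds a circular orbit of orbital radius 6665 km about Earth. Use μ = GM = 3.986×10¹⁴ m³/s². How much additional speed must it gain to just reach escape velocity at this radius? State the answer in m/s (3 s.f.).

Δv ≈ 3200 m/s

r = 6665 km = 6.665×10⁶ m.
Circular speed v_c = √(μ/r) = 7733 m/s.
Escape speed v_esc = √(2μ/r) = √2 × v_c = 10940 m/s.
Δv = v_esc − v_c = 3203 m/s.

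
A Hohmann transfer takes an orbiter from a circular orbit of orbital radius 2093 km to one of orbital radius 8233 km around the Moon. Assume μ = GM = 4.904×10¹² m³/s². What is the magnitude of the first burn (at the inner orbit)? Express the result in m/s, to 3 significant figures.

r₁ = 2093 km = 2.093×10⁶ m.
r₂ = 8233 km = 8.233×10⁶ m.
Transfer ellipse a_t = (r₁ + r₂)/2 = 5.163×10⁶ m.
At r₁: circular v_c1 = √(μ/r₁) = 1531 m/s; transfer-perilune v_p = √[μ(2/r₁ − 1/a_t)] = 1933 m/s.
Δv₁ = v_p − v_c1 = 402.2 m/s.

Δv ≈ 402 m/s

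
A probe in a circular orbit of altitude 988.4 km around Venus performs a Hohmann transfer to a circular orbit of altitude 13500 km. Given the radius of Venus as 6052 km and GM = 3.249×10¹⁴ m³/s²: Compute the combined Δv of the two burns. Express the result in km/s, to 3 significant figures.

r₁ = 6052 + 988.4 = 7040.4 km = 7.0404×10⁶ m.
r₂ = 6052 + 13500 = 19552 km = 1.9552×10⁷ m.
Transfer ellipse a_t = (r₁ + r₂)/2 = 1.330×10⁷ m.
At r₁: circular v_c1 = √(μ/r₁) = 6793 m/s; transfer-periapsis v_p = √[μ(2/r₁ − 1/a_t)] = 8238 m/s.
Δv₁ = v_p − v_c1 = 1445 m/s.
At r₂: circular v_c2 = √(μ/r₂) = 4076 m/s; transfer-apoapsis v_a = √[μ(2/r₂ − 1/a_t)] = 2966 m/s.
Δv₂ = v_c2 − v_a = 1110 m/s.
Total Δv = Δv₁ + Δv₂ = 2555 m/s = 2.555 km/s.

Δv_total ≈ 2.55 km/s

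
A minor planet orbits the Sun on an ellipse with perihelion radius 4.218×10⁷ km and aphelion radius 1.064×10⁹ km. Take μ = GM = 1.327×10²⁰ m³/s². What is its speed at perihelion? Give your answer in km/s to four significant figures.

Semi-major axis a = (r_p + r_a)/2 = 5.5309×10⁸ km = 5.531×10¹¹ m.
Vis-viva: v² = μ(2/r − 1/a) = 1.327×10²⁰ × (4.742×10⁻¹¹ − 1.808×10⁻¹²) = 6.052×10⁹ m²/s².
v = 77800 m/s = 77.80 km/s.

v ≈ 77.80 km/s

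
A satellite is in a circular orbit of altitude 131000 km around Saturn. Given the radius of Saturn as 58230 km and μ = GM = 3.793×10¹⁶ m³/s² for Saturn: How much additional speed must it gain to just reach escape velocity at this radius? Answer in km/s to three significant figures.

Δv ≈ 5.86 km/s

r = 58230 + 131000 = 189230 km = 1.8923×10⁸ m.
Circular speed v_c = √(μ/r) = 14160 m/s.
Escape speed v_esc = √(2μ/r) = √2 × v_c = 20020 m/s.
Δv = v_esc − v_c = 5864 m/s = 5.864 km/s.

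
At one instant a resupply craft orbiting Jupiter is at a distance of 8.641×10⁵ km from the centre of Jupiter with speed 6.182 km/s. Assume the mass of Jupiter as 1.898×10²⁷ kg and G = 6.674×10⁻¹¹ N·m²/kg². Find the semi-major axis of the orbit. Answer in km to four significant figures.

a ≈ 4.968×10⁵ km

μ = GM = 6.674×10⁻¹¹ × 1.898×10²⁷ = 1.267×10¹⁷ m³/s².
r = 8.641×10⁸ m.
Vis-viva rearranged: 1/a = 2/r − v²/μ = 2.315×10⁻⁹ − 3.017×10⁻¹⁰ = 2.013×10⁻⁹ m⁻¹.
a = 4.968×10⁸ m = 4.9681×10⁵ km.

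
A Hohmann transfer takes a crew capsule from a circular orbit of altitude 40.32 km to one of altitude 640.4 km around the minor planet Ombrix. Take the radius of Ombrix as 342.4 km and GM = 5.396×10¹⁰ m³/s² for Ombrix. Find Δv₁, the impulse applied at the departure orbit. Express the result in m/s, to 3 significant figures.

Δv ≈ 75.0 m/s

r₁ = 342.4 + 40.32 = 382.72 km = 3.8272×10⁵ m.
r₂ = 342.4 + 640.4 = 982.80 km = 9.8280×10⁵ m.
Transfer ellipse a_t = (r₁ + r₂)/2 = 6.828×10⁵ m.
At r₁: circular v_c1 = √(μ/r₁) = 375.5 m/s; transfer-periapsis v_p = √[μ(2/r₁ − 1/a_t)] = 450.5 m/s.
Δv₁ = v_p − v_c1 = 75.01 m/s.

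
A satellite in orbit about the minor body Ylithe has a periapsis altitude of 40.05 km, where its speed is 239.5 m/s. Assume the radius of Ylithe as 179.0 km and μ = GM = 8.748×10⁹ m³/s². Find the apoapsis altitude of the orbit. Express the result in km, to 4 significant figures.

r_p = 179.0 + 40.05 = 219.05 km = 2.190×10⁵ m.
Specific energy ε = v²/2 − μ/r = -1.126×10⁴ J/kg, so a = −μ/(2ε) = 3.886×10⁵ m.
The apsides satisfy r_p + r_a = 2a, so the apoapsis radius is 2a − r_p = 5.581×10⁵ m = 558.14 km.
Apoapsis altitude = 558.14 − 179.0 = 379.14 km.

apoapsis altitude ≈ 379.1 km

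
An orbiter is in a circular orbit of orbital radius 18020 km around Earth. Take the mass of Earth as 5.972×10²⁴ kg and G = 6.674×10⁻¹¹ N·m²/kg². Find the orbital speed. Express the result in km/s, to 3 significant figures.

v ≈ 4.70 km/s

μ = GM = 6.674×10⁻¹¹ × 5.972×10²⁴ = 3.986×10¹⁴ m³/s².
r = 18020 km = 1.802×10⁷ m.
For a circular orbit v = √(μ/r) = √(3.986×10¹⁴ / 1.802×10⁷) = √(2.212×10⁷) = 4703 m/s.
That is 4.703 km/s.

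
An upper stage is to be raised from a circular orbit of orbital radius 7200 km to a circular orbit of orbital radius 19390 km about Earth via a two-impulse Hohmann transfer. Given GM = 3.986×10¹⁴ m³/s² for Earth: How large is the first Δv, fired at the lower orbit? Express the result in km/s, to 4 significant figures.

r₁ = 7200 km = 7.200×10⁶ m.
r₂ = 19390 km = 1.939×10⁷ m.
Transfer ellipse a_t = (r₁ + r₂)/2 = 1.330×10⁷ m.
At r₁: circular v_c1 = √(μ/r₁) = 7441 m/s; transfer-perigee v_p = √[μ(2/r₁ − 1/a_t)] = 8986 m/s.
Δv₁ = v_p − v_c1 = 1545 m/s.
= 1.545 km/s.

Δv ≈ 1.545 km/s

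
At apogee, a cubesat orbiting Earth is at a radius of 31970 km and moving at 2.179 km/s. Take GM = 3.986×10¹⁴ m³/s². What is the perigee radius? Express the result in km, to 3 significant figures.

perigee radius ≈ 7520 km

r_a = 3.197×10⁷ m.
Specific energy ε = v²/2 − μ/r = -1.009×10⁷ J/kg, so a = −μ/(2ε) = 1.974×10⁷ m.
The apsides satisfy r_p + r_a = 2a, so the perigee radius is 2a − r_a = 7.519×10⁶ m = 7519.1 km.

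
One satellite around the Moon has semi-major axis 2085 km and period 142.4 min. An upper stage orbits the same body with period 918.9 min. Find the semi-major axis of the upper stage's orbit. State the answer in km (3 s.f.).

Kepler's third law: a³ ∝ T², so a₂ = a₁ (T₂/T₁)^(2/3).
T₂/T₁ = 6.453, (T₂/T₁)^(2/3) = 3.466.
a₂ = 2085 × 3.466 = 7227 km.

a₂ ≈ 7230 km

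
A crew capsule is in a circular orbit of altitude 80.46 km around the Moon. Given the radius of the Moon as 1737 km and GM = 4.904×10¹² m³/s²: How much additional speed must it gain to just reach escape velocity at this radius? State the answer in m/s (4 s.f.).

r = 1737 + 80.46 = 1817.5 km = 1.8175×10⁶ m.
Circular speed v_c = √(μ/r) = 1643 m/s.
Escape speed v_esc = √(2μ/r) = √2 × v_c = 2323 m/s.
Δv = v_esc − v_c = 680.4 m/s.

Δv ≈ 680.4 m/s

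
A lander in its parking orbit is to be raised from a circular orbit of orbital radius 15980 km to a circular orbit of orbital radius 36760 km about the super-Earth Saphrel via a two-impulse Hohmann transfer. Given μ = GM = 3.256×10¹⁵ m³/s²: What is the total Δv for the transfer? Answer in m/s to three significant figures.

Δv_total ≈ 4660 m/s

r₁ = 15980 km = 1.598×10⁷ m.
r₂ = 36760 km = 3.676×10⁷ m.
Transfer ellipse a_t = (r₁ + r₂)/2 = 2.637×10⁷ m.
At r₁: circular v_c1 = √(μ/r₁) = 14270 m/s; transfer-periapsis v_p = √[μ(2/r₁ − 1/a_t)] = 16850 m/s.
Δv₁ = v_p − v_c1 = 2579 m/s.
At r₂: circular v_c2 = √(μ/r₂) = 9411 m/s; transfer-apoapsis v_a = √[μ(2/r₂ − 1/a_t)] = 7326 m/s.
Δv₂ = v_c2 − v_a = 2085 m/s.
Total Δv = Δv₁ + Δv₂ = 4664 m/s.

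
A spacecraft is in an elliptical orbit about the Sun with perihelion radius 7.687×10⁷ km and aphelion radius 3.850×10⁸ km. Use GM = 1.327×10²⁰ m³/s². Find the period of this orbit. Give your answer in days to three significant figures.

Semi-major axis a = (r_p + r_a)/2 = (7.6870×10⁷ + 3.8500×10⁸)/2 = 2.3094×10⁸ km = 2.309×10¹¹ m.
By Kepler's third law T = 2π√(a³/μ) = 2π × 9.634×10⁶ = 6.053×10⁷ s.
= 700.6 days.

T ≈ 701 days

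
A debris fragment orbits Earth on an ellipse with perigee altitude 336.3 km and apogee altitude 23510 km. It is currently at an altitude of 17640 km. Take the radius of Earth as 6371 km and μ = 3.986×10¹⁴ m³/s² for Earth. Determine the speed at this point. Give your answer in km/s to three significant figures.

r_p = 6371 + 336.3 = 6707.3 km = 6.7073×10⁶ m.
r_a = 6371 + 23510 = 29881 km = 2.9881×10⁷ m.
r = 6371 + 17640 = 24011 km = 2.401×10⁷ m.
Semi-major axis a = (r_p + r_a)/2 = 18294 km = 1.829×10⁷ m.
Vis-viva: v² = μ(2/r − 1/a) = 3.986×10¹⁴ × (8.330×10⁻⁸ − 5.466×10⁻⁸) = 1.141×10⁷ m²/s².
v = 3378 m/s = 3.378 km/s.

v ≈ 3.38 km/s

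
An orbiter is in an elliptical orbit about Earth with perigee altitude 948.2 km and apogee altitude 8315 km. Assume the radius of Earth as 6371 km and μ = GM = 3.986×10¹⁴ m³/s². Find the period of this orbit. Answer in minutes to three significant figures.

T ≈ 191 minutes

r_p = 6371 + 948.2 = 7319.2 km = 7.3192×10⁶ m.
r_a = 6371 + 8315 = 14686 km = 1.4686×10⁷ m.
Semi-major axis a = (r_p + r_a)/2 = (7319.2 + 14686)/2 = 11003 km = 1.100×10⁷ m.
By Kepler's third law T = 2π√(a³/μ) = 2π × 1.828×10³ = 1.149×10⁴ s.
= 191.4 minutes.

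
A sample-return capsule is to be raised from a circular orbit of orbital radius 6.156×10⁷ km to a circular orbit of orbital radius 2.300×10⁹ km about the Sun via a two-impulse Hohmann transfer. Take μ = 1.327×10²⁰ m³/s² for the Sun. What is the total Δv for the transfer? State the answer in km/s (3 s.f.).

r₁ = 6.156×10⁷ km = 6.156×10¹⁰ m.
r₂ = 2.300×10⁹ km = 2.300×10¹² m.
Transfer ellipse a_t = (r₁ + r₂)/2 = 1.181×10¹² m.
At r₁: circular v_c1 = √(μ/r₁) = 46430 m/s; transfer-perihelion v_p = √[μ(2/r₁ − 1/a_t)] = 64800 m/s.
Δv₁ = v_p − v_c1 = 18370 m/s.
At r₂: circular v_c2 = √(μ/r₂) = 7596 m/s; transfer-aphelion v_a = √[μ(2/r₂ − 1/a_t)] = 1734 m/s.
Δv₂ = v_c2 − v_a = 5861 m/s.
Total Δv = Δv₁ + Δv₂ = 24230 m/s = 24.23 km/s.

Δv_total ≈ 24.2 km/s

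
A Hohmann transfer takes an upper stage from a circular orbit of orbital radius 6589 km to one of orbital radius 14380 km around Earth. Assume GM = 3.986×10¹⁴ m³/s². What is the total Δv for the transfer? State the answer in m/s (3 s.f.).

r₁ = 6589 km = 6.589×10⁶ m.
r₂ = 14380 km = 1.438×10⁷ m.
Transfer ellipse a_t = (r₁ + r₂)/2 = 1.048×10⁷ m.
At r₁: circular v_c1 = √(μ/r₁) = 7778 m/s; transfer-perigee v_p = √[μ(2/r₁ − 1/a_t)] = 9109 m/s.
Δv₁ = v_p − v_c1 = 1331 m/s.
At r₂: circular v_c2 = √(μ/r₂) = 5265 m/s; transfer-apogee v_a = √[μ(2/r₂ − 1/a_t)] = 4174 m/s.
Δv₂ = v_c2 − v_a = 1091 m/s.
Total Δv = Δv₁ + Δv₂ = 2422 m/s.

Δv_total ≈ 2420 m/s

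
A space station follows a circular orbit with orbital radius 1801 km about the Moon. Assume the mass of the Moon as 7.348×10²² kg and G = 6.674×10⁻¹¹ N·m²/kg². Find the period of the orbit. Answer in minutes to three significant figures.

μ = GM = 6.674×10⁻¹¹ × 7.348×10²² = 4.904×10¹² m³/s².
r = 1801 km = 1.801×10⁶ m.
Kepler's third law: T = 2π√(r³/μ) = 2π√((1.801×10⁶)³ / 4.904×10¹²).
r³/μ = 1.191×10⁶ s², so T = 2π × 1.091×10³ = 6.858×10³ s.
Converting: 6.858×10³ s ÷ 60.00 = 114.3 minutes.

T ≈ 114 minutes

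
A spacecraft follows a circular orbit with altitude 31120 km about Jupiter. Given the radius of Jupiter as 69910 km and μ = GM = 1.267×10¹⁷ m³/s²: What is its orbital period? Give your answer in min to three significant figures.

r = 69910 + 31120 = 101030 km = 1.0103×10⁸ m.
Kepler's third law: T = 2π√(r³/μ) = 2π√((1.010×10⁸)³ / 1.267×10¹⁷).
r³/μ = 8.139×10⁶ s², so T = 2π × 2.853×10³ = 1.793×10⁴ s.
Converting: 1.793×10⁴ s ÷ 60.00 = 298.8 min.

T ≈ 299 min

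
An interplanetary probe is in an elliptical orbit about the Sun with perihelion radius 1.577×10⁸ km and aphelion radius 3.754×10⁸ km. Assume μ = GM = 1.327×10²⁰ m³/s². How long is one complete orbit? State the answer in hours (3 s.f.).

T ≈ 20900 hours

Semi-major axis a = (r_p + r_a)/2 = (1.5770×10⁸ + 3.7540×10⁸)/2 = 2.6655×10⁸ km = 2.666×10¹¹ m.
By Kepler's third law T = 2π√(a³/μ) = 2π × 1.195×10⁷ = 7.506×10⁷ s.
= 20850 hours.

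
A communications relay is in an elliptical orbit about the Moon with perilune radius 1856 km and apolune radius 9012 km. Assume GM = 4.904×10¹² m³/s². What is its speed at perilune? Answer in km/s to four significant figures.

v ≈ 2.093 km/s

Semi-major axis a = (r_p + r_a)/2 = 5434.0 km = 5.434×10⁶ m.
Vis-viva: v² = μ(2/r − 1/a) = 4.904×10¹² × (1.078×10⁻⁶ − 1.840×10⁻⁷) = 4.382×10⁶ m²/s².
v = 2093 m/s = 2.093 km/s.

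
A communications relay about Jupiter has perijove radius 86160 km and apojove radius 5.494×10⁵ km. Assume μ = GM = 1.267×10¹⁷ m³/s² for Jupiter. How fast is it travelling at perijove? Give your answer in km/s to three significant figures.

v ≈ 50.4 km/s

Semi-major axis a = (r_p + r_a)/2 = 3.1778×10⁵ km = 3.178×10⁸ m.
Vis-viva: v² = μ(2/r − 1/a) = 1.267×10¹⁷ × (2.321×10⁻⁸ − 3.147×10⁻⁹) = 2.542×10⁹ m²/s².
v = 50420 m/s = 50.42 km/s.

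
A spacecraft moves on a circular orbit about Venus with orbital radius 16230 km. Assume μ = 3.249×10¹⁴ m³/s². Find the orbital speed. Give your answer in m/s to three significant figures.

r = 16230 km = 1.623×10⁷ m.
For a circular orbit v = √(μ/r) = √(3.249×10¹⁴ / 1.623×10⁷) = √(2.002×10⁷) = 4474 m/s.

v ≈ 4470 m/s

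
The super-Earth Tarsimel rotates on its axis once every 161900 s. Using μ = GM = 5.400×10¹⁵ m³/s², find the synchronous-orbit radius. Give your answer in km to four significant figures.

r_sync ≈ 1.531×10⁵ km

A synchronous orbit has period T, so by Kepler's third law a = (μT²/4π²)^(1/3).
μT²/4π² = 5.400×10¹⁵ × (1.619×10⁵)² / 39.48 = 3.585×10²⁴ m³.
a = 1.531×10⁸ m = 1.5305×10⁵ km.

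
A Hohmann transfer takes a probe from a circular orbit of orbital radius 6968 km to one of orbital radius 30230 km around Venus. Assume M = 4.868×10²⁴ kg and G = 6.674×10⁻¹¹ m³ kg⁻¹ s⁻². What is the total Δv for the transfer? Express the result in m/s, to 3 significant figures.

μ = GM = 6.674×10⁻¹¹ × 4.868×10²⁴ = 3.249×10¹⁴ m³/s².
r₁ = 6968 km = 6.968×10⁶ m.
r₂ = 30230 km = 3.023×10⁷ m.
Transfer ellipse a_t = (r₁ + r₂)/2 = 1.860×10⁷ m.
At r₁: circular v_c1 = √(μ/r₁) = 6828 m/s; transfer-periapsis v_p = √[μ(2/r₁ − 1/a_t)] = 8705 m/s.
Δv₁ = v_p − v_c1 = 1877 m/s.
At r₂: circular v_c2 = √(μ/r₂) = 3278 m/s; transfer-apoapsis v_a = √[μ(2/r₂ − 1/a_t)] = 2007 m/s.
Δv₂ = v_c2 − v_a = 1272 m/s.
Total Δv = Δv₁ + Δv₂ = 3149 m/s.

Δv_total ≈ 3150 m/s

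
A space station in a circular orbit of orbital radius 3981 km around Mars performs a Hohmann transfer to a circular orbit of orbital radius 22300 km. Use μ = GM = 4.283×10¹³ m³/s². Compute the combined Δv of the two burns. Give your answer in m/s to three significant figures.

Δv_total ≈ 1620 m/s

r₁ = 3981 km = 3.981×10⁶ m.
r₂ = 22300 km = 2.230×10⁷ m.
Transfer ellipse a_t = (r₁ + r₂)/2 = 1.314×10⁷ m.
At r₁: circular v_c1 = √(μ/r₁) = 3280 m/s; transfer-periapsis v_p = √[μ(2/r₁ − 1/a_t)] = 4273 m/s.
Δv₁ = v_p − v_c1 = 992.9 m/s.
At r₂: circular v_c2 = √(μ/r₂) = 1386 m/s; transfer-apoapsis v_a = √[μ(2/r₂ − 1/a_t)] = 762.8 m/s.
Δv₂ = v_c2 − v_a = 623.1 m/s.
Total Δv = Δv₁ + Δv₂ = 1616 m/s.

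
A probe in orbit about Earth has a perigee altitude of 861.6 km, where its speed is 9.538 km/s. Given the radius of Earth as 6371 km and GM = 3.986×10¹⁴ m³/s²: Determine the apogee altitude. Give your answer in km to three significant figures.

r_p = 6371 + 861.6 = 7232.6 km = 7.233×10⁶ m.
Specific energy ε = v²/2 − μ/r = -9.625×10⁶ J/kg, so a = −μ/(2ε) = 2.071×10⁷ m.
The apsides satisfy r_p + r_a = 2a, so the apogee radius is 2a − r_p = 3.418×10⁷ m = 34181 km.
Apogee altitude = 34181 − 6371 = 27810 km.

apogee altitude ≈ 27800 km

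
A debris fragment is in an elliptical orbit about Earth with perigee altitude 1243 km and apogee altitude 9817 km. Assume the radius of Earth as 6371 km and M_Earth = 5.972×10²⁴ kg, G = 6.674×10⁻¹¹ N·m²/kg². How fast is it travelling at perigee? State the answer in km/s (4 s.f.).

v ≈ 8.438 km/s

μ = GM = 6.674×10⁻¹¹ × 5.972×10²⁴ = 3.986×10¹⁴ m³/s².
r_p = 6371 + 1243 = 7614.0 km = 7.6140×10⁶ m.
r_a = 6371 + 9817 = 16188 km = 1.6188×10⁷ m.
Semi-major axis a = (r_p + r_a)/2 = 11901 km = 1.190×10⁷ m.
Vis-viva: v² = μ(2/r − 1/a) = 3.986×10¹⁴ × (2.627×10⁻⁷ − 8.403×10⁻⁸) = 7.120×10⁷ m²/s².
v = 8438 m/s = 8.438 km/s.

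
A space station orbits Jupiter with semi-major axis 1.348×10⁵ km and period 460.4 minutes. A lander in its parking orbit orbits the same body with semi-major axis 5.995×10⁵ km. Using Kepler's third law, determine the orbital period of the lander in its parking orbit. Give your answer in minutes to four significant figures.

Kepler's third law: T² ∝ a³, so T₂ = T₁ (a₂/a₁)^(3/2).
a₂/a₁ = 4.447, (a₂/a₁)^(3/2) = 9.379.
T₂ = 460.4 × 9.379 = 4318 minutes.

T₂ ≈ 4318 minutes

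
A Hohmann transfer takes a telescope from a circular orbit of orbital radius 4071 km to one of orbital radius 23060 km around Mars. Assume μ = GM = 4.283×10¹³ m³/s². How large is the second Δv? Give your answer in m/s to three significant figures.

Δv ≈ 616 m/s

r₁ = 4071 km = 4.071×10⁶ m.
r₂ = 23060 km = 2.306×10⁷ m.
Transfer ellipse a_t = (r₁ + r₂)/2 = 1.357×10⁷ m.
At r₁: circular v_c1 = √(μ/r₁) = 3244 m/s; transfer-periapsis v_p = √[μ(2/r₁ − 1/a_t)] = 4229 m/s.
At r₂: circular v_c2 = √(μ/r₂) = 1363 m/s; transfer-apoapsis v_a = √[μ(2/r₂ − 1/a_t)] = 746.6 m/s.
Δv₂ = v_c2 − v_a = 616.3 m/s.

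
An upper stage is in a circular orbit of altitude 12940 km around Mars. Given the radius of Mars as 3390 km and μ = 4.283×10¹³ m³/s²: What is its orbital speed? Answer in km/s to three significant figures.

v ≈ 1.62 km/s

r = 3390 + 12940 = 16330 km = 1.6330×10⁷ m.
For a circular orbit v = √(μ/r) = √(4.283×10¹³ / 1.633×10⁷) = √(2.623×10⁶) = 1619 m/s.
That is 1.619 km/s.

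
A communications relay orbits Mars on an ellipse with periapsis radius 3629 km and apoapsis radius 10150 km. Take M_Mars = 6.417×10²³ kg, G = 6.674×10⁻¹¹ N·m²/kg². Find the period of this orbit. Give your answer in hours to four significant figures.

T ≈ 4.823 hours

μ = GM = 6.674×10⁻¹¹ × 6.417×10²³ = 4.283×10¹³ m³/s².
Semi-major axis a = (r_p + r_a)/2 = (3629.0 + 10150)/2 = 6889.5 km = 6.890×10⁶ m.
By Kepler's third law T = 2π√(a³/μ) = 2π × 2.763×10³ = 1.736×10⁴ s.
= 4.823 hours.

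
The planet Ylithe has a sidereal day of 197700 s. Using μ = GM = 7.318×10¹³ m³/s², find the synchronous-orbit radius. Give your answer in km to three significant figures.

A synchronous orbit has period T, so by Kepler's third law a = (μT²/4π²)^(1/3).
μT²/4π² = 7.318×10¹³ × (1.977×10⁵)² / 39.48 = 7.245×10²² m³.
a = 4.169×10⁷ m = 41688 km.

r_sync ≈ 41700 km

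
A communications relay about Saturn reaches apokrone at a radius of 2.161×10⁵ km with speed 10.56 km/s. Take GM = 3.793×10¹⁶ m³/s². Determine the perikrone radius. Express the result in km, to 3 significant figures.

perikrone radius ≈ 1.01×10⁵ km

r_a = 2.161×10⁸ m.
Specific energy ε = v²/2 − μ/r = -1.198×10⁸ J/kg, so a = −μ/(2ε) = 1.584×10⁸ m.
The apsides satisfy r_p + r_a = 2a, so the perikrone radius is 2a − r_a = 1.006×10⁸ m = 1.0061×10⁵ km.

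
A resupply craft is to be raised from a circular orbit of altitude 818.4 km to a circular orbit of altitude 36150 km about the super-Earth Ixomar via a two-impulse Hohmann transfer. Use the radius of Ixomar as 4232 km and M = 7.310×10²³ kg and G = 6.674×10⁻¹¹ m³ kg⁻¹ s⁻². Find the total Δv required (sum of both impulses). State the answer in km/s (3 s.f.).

Δv_total ≈ 1.62 km/s

μ = GM = 6.674×10⁻¹¹ × 7.310×10²³ = 4.879×10¹³ m³/s².
r₁ = 4232 + 818.4 = 5050.4 km = 5.0504×10⁶ m.
r₂ = 4232 + 36150 = 40382 km = 4.0382×10⁷ m.
Transfer ellipse a_t = (r₁ + r₂)/2 = 2.272×10⁷ m.
At r₁: circular v_c1 = √(μ/r₁) = 3108 m/s; transfer-periapsis v_p = √[μ(2/r₁ − 1/a_t)] = 4144 m/s.
Δv₁ = v_p − v_c1 = 1036 m/s.
At r₂: circular v_c2 = √(μ/r₂) = 1099 m/s; transfer-apoapsis v_a = √[μ(2/r₂ − 1/a_t)] = 518.3 m/s.
Δv₂ = v_c2 − v_a = 580.9 m/s.
Total Δv = Δv₁ + Δv₂ = 1617 m/s = 1.617 km/s.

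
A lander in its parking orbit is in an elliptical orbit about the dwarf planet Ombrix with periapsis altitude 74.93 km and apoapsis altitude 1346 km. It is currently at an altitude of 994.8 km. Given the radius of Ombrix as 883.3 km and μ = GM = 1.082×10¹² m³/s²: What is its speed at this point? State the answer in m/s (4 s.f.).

v ≈ 688.0 m/s

r_p = 883.3 + 74.93 = 958.23 km = 9.5823×10⁵ m.
r_a = 883.3 + 1346 = 2229.3 km = 2.2293×10⁶ m.
r = 883.3 + 994.8 = 1878.1 km = 1.878×10⁶ m.
Semi-major axis a = (r_p + r_a)/2 = 1593.8 km = 1.594×10⁶ m.
Vis-viva: v² = μ(2/r − 1/a) = 1.082×10¹² × (1.065×10⁻⁶ − 6.274×10⁻⁷) = 4.733×10⁵ m²/s².
v = 688.0 m/s.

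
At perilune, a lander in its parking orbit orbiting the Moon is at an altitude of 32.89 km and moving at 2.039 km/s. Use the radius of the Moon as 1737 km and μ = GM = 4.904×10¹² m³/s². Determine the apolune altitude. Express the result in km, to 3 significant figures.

r_p = 1737 + 32.89 = 1769.9 km = 1.770×10⁶ m.
Specific energy ε = v²/2 − μ/r = -6.920×10⁵ J/kg, so a = −μ/(2ε) = 3.543×10⁶ m.
The apsides satisfy r_p + r_a = 2a, so the apolune radius is 2a − r_p = 5.316×10⁶ m = 5316.5 km.
Apolune altitude = 5316.5 − 1737 = 3579.5 km.

apolune altitude ≈ 3580 km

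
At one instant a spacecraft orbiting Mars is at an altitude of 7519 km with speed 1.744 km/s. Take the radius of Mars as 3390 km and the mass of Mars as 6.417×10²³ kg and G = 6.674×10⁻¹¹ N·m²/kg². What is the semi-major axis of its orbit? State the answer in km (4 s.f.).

μ = GM = 6.674×10⁻¹¹ × 6.417×10²³ = 4.283×10¹³ m³/s².
r = 3390 + 7519 = 10909 km = 1.091×10⁷ m.
Specific orbital energy ε = v²/2 − μ/r = (1744)²/2 − 4.283×10¹³/1.091×10⁷ = -2.405×10⁶ J/kg.
Since ε = −μ/(2a), a = −μ/(2ε) = 8.903×10⁶ m = 8903.5 km.

a ≈ 8903 km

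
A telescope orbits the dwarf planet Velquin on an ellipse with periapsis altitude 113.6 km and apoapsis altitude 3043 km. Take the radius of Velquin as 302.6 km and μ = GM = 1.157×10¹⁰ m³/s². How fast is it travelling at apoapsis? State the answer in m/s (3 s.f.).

r_p = 302.6 + 113.6 = 416.20 km = 4.1620×10⁵ m.
r_a = 302.6 + 3043 = 3345.6 km = 3.3456×10⁶ m.
Semi-major axis a = (r_p + r_a)/2 = 1880.9 km = 1.881×10⁶ m.
Vis-viva: v² = μ(2/r − 1/a) = 1.157×10¹⁰ × (5.978×10⁻⁷ − 5.317×10⁻⁷) = 7.652×10² m²/s².
v = 27.66 m/s.

v ≈ 27.7 m/s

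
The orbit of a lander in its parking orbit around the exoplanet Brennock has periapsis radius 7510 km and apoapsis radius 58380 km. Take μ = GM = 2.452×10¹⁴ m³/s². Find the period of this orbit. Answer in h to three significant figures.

T ≈ 21.1 h

Semi-major axis a = (r_p + r_a)/2 = (7510.0 + 58380)/2 = 32945 km = 3.294×10⁷ m.
By Kepler's third law T = 2π√(a³/μ) = 2π × 1.208×10⁴ = 7.588×10⁴ s.
= 21.08 h.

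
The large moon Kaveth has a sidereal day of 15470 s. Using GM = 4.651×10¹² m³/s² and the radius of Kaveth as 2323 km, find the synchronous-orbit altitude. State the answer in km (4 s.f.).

h_sync ≈ 720.6 km

A synchronous orbit has period T, so by Kepler's third law a = (μT²/4π²)^(1/3).
μT²/4π² = 4.651×10¹² × (1.547×10⁴)² / 39.48 = 2.819×10¹⁹ m³.
a = 3.044×10⁶ m = 3043.6 km.
Altitude h = a − R = 3043.6 − 2323 = 720.61 km.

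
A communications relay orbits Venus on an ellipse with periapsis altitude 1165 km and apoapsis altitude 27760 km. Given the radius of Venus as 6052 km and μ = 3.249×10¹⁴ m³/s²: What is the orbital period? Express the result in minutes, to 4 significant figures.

r_p = 6052 + 1165 = 7217.0 km = 7.2170×10⁶ m.
r_a = 6052 + 27760 = 33812 km = 3.3812×10⁷ m.
Semi-major axis a = (r_p + r_a)/2 = (7217.0 + 33812)/2 = 20514 km = 2.051×10⁷ m.
By Kepler's third law T = 2π√(a³/μ) = 2π × 5.155×10³ = 3.239×10⁴ s.
= 539.8 minutes.

T ≈ 539.8 minutes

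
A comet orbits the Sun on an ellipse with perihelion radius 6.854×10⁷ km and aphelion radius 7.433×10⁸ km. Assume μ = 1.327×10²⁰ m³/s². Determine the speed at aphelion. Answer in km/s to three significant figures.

Semi-major axis a = (r_p + r_a)/2 = 4.0592×10⁸ km = 4.059×10¹¹ m.
Vis-viva: v² = μ(2/r − 1/a) = 1.327×10²⁰ × (2.691×10⁻¹² − 2.464×10⁻¹²) = 3.014×10⁷ m²/s².
v = 5490 m/s = 5.490 km/s.

v ≈ 5.49 km/s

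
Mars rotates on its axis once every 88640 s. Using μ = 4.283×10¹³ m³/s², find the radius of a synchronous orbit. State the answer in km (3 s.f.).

A synchronous orbit has period T, so by Kepler's third law a = (μT²/4π²)^(1/3).
μT²/4π² = 4.283×10¹³ × (8.864×10⁴)² / 39.48 = 8.524×10²¹ m³.
a = 2.043×10⁷ m = 20428 km.

r_sync ≈ 20400 km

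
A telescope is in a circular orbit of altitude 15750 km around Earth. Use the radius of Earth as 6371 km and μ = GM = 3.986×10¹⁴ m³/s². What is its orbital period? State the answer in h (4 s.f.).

T ≈ 9.095 h

r = 6371 + 15750 = 22121 km = 2.2121×10⁷ m.
Kepler's third law: T = 2π√(r³/μ) = 2π√((2.212×10⁷)³ / 3.986×10¹⁴).
r³/μ = 2.716×10⁷ s², so T = 2π × 5.211×10³ = 3.274×10⁴ s.
Converting: 3.274×10⁴ s ÷ 3600 = 9.095 h.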